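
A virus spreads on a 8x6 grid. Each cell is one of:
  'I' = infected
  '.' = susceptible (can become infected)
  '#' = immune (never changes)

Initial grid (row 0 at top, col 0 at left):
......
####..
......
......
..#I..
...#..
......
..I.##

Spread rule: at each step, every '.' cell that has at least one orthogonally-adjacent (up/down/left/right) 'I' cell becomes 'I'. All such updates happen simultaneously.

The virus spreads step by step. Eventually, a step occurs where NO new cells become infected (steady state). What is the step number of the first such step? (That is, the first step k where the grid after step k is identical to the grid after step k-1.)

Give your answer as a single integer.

Answer: 10

Derivation:
Step 0 (initial): 2 infected
Step 1: +5 new -> 7 infected
Step 2: +9 new -> 16 infected
Step 3: +8 new -> 24 infected
Step 4: +7 new -> 31 infected
Step 5: +4 new -> 35 infected
Step 6: +2 new -> 37 infected
Step 7: +1 new -> 38 infected
Step 8: +1 new -> 39 infected
Step 9: +1 new -> 40 infected
Step 10: +0 new -> 40 infected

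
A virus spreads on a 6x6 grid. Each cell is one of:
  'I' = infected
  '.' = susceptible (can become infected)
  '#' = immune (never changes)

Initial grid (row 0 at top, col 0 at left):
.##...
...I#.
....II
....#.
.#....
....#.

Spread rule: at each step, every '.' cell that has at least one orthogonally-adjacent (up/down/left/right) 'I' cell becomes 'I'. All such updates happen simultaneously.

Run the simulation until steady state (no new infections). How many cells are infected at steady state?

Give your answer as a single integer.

Answer: 30

Derivation:
Step 0 (initial): 3 infected
Step 1: +5 new -> 8 infected
Step 2: +6 new -> 14 infected
Step 3: +6 new -> 20 infected
Step 4: +5 new -> 25 infected
Step 5: +2 new -> 27 infected
Step 6: +2 new -> 29 infected
Step 7: +1 new -> 30 infected
Step 8: +0 new -> 30 infected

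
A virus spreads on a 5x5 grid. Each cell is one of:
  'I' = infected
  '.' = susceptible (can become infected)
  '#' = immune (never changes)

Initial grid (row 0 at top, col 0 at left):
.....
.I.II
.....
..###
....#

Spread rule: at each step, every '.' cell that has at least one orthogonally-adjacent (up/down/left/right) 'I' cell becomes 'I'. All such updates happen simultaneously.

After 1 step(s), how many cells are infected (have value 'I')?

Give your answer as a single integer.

Answer: 11

Derivation:
Step 0 (initial): 3 infected
Step 1: +8 new -> 11 infected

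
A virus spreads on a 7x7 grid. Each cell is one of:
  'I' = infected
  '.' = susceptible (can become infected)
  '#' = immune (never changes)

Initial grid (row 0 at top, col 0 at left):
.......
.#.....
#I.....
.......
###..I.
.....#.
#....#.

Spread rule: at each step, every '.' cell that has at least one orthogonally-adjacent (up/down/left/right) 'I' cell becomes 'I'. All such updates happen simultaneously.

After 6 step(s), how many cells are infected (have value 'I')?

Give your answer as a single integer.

Answer: 41

Derivation:
Step 0 (initial): 2 infected
Step 1: +5 new -> 7 infected
Step 2: +10 new -> 17 infected
Step 3: +9 new -> 26 infected
Step 4: +7 new -> 33 infected
Step 5: +5 new -> 38 infected
Step 6: +3 new -> 41 infected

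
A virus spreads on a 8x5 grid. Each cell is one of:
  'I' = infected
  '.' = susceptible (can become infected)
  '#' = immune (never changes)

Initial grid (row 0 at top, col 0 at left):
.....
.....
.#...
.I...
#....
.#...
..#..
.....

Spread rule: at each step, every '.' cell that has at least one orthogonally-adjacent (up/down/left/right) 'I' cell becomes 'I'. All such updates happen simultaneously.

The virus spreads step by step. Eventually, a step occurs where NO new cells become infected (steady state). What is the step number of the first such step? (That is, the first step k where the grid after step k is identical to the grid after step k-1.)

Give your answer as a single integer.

Answer: 12

Derivation:
Step 0 (initial): 1 infected
Step 1: +3 new -> 4 infected
Step 2: +4 new -> 8 infected
Step 3: +6 new -> 14 infected
Step 4: +7 new -> 21 infected
Step 5: +5 new -> 26 infected
Step 6: +3 new -> 29 infected
Step 7: +2 new -> 31 infected
Step 8: +1 new -> 32 infected
Step 9: +2 new -> 34 infected
Step 10: +1 new -> 35 infected
Step 11: +1 new -> 36 infected
Step 12: +0 new -> 36 infected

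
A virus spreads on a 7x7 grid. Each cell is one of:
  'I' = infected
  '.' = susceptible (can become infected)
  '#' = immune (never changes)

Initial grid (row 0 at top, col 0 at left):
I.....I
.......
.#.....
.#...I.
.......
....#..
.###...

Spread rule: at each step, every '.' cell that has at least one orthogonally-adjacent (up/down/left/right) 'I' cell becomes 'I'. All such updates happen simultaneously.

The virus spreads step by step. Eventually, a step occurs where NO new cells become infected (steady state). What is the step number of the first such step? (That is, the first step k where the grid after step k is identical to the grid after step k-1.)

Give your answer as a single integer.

Answer: 7

Derivation:
Step 0 (initial): 3 infected
Step 1: +8 new -> 11 infected
Step 2: +11 new -> 22 infected
Step 3: +9 new -> 31 infected
Step 4: +7 new -> 38 infected
Step 5: +3 new -> 41 infected
Step 6: +2 new -> 43 infected
Step 7: +0 new -> 43 infected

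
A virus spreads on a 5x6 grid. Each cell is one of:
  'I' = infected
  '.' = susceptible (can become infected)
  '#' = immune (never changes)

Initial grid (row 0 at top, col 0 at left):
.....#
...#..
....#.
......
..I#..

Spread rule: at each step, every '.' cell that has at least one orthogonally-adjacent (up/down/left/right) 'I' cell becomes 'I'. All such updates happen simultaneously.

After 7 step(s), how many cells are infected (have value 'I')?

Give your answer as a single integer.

Answer: 26

Derivation:
Step 0 (initial): 1 infected
Step 1: +2 new -> 3 infected
Step 2: +4 new -> 7 infected
Step 3: +5 new -> 12 infected
Step 4: +5 new -> 17 infected
Step 5: +5 new -> 22 infected
Step 6: +3 new -> 25 infected
Step 7: +1 new -> 26 infected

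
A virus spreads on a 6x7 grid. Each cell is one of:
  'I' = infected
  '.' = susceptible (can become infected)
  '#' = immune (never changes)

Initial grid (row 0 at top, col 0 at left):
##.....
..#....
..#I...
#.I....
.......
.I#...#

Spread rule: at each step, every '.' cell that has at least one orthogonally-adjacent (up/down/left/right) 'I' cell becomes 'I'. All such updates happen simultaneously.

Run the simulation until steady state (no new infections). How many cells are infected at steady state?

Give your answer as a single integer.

Answer: 35

Derivation:
Step 0 (initial): 3 infected
Step 1: +7 new -> 10 infected
Step 2: +7 new -> 17 infected
Step 3: +9 new -> 26 infected
Step 4: +6 new -> 32 infected
Step 5: +3 new -> 35 infected
Step 6: +0 new -> 35 infected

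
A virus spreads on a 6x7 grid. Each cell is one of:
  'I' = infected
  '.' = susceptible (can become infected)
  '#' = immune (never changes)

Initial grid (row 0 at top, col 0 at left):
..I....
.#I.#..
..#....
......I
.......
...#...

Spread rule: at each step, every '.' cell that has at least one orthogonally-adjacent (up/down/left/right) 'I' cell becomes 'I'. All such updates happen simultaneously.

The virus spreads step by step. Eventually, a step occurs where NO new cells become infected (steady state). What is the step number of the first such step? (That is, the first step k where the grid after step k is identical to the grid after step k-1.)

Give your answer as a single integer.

Answer: 8

Derivation:
Step 0 (initial): 3 infected
Step 1: +6 new -> 9 infected
Step 2: +8 new -> 17 infected
Step 3: +8 new -> 25 infected
Step 4: +4 new -> 29 infected
Step 5: +4 new -> 33 infected
Step 6: +3 new -> 36 infected
Step 7: +2 new -> 38 infected
Step 8: +0 new -> 38 infected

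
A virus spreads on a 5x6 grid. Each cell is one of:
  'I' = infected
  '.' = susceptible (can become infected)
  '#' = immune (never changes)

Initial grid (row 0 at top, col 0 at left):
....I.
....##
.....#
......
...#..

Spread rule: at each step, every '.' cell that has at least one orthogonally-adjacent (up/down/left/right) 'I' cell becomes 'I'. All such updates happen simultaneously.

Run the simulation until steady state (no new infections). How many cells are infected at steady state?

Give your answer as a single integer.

Answer: 26

Derivation:
Step 0 (initial): 1 infected
Step 1: +2 new -> 3 infected
Step 2: +2 new -> 5 infected
Step 3: +3 new -> 8 infected
Step 4: +5 new -> 13 infected
Step 5: +4 new -> 17 infected
Step 6: +5 new -> 22 infected
Step 7: +3 new -> 25 infected
Step 8: +1 new -> 26 infected
Step 9: +0 new -> 26 infected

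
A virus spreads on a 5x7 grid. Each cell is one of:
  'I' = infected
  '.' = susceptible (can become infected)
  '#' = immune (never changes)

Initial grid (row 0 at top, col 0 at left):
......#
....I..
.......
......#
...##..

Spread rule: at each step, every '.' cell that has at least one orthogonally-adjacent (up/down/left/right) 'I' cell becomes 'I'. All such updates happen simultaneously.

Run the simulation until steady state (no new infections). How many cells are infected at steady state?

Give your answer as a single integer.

Step 0 (initial): 1 infected
Step 1: +4 new -> 5 infected
Step 2: +7 new -> 12 infected
Step 3: +6 new -> 18 infected
Step 4: +5 new -> 23 infected
Step 5: +5 new -> 28 infected
Step 6: +2 new -> 30 infected
Step 7: +1 new -> 31 infected
Step 8: +0 new -> 31 infected

Answer: 31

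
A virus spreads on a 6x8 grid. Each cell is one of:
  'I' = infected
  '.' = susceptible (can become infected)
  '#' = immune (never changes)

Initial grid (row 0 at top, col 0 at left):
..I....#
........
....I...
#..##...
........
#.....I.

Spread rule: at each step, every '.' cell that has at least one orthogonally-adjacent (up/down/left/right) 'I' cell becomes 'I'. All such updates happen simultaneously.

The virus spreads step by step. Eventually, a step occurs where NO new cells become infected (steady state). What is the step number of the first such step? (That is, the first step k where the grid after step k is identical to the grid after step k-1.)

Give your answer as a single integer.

Answer: 7

Derivation:
Step 0 (initial): 3 infected
Step 1: +9 new -> 12 infected
Step 2: +12 new -> 24 infected
Step 3: +9 new -> 33 infected
Step 4: +7 new -> 40 infected
Step 5: +2 new -> 42 infected
Step 6: +1 new -> 43 infected
Step 7: +0 new -> 43 infected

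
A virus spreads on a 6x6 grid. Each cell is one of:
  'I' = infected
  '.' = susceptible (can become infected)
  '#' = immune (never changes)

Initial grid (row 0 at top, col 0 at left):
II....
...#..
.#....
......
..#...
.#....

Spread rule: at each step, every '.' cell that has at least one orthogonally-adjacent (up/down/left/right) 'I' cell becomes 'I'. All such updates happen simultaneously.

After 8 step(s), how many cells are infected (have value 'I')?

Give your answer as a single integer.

Answer: 31

Derivation:
Step 0 (initial): 2 infected
Step 1: +3 new -> 5 infected
Step 2: +3 new -> 8 infected
Step 3: +3 new -> 11 infected
Step 4: +6 new -> 17 infected
Step 5: +5 new -> 22 infected
Step 6: +3 new -> 25 infected
Step 7: +3 new -> 28 infected
Step 8: +3 new -> 31 infected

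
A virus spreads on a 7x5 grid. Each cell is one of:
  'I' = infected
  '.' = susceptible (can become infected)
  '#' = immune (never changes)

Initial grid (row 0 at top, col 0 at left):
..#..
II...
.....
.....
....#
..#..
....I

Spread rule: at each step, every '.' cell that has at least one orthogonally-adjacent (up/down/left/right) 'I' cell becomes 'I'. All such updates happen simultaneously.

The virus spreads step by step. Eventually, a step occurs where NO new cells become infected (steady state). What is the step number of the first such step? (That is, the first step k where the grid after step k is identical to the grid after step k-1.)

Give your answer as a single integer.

Step 0 (initial): 3 infected
Step 1: +7 new -> 10 infected
Step 2: +6 new -> 16 infected
Step 3: +8 new -> 24 infected
Step 4: +7 new -> 31 infected
Step 5: +1 new -> 32 infected
Step 6: +0 new -> 32 infected

Answer: 6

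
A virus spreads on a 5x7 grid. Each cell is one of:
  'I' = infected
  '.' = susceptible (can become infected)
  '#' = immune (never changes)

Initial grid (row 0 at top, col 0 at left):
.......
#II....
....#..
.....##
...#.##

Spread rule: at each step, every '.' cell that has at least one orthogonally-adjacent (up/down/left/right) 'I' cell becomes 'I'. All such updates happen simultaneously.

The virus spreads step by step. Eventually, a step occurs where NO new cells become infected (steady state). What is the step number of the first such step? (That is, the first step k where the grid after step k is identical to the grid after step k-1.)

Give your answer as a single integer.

Step 0 (initial): 2 infected
Step 1: +5 new -> 7 infected
Step 2: +7 new -> 14 infected
Step 3: +6 new -> 20 infected
Step 4: +5 new -> 25 infected
Step 5: +3 new -> 28 infected
Step 6: +0 new -> 28 infected

Answer: 6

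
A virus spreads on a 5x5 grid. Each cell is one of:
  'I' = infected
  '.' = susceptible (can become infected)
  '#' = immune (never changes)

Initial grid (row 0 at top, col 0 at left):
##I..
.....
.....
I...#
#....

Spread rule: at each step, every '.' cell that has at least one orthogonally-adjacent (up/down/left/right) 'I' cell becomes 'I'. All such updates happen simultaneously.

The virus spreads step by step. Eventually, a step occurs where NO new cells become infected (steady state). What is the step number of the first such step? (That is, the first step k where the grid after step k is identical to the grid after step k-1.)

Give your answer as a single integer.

Step 0 (initial): 2 infected
Step 1: +4 new -> 6 infected
Step 2: +8 new -> 14 infected
Step 3: +4 new -> 18 infected
Step 4: +2 new -> 20 infected
Step 5: +1 new -> 21 infected
Step 6: +0 new -> 21 infected

Answer: 6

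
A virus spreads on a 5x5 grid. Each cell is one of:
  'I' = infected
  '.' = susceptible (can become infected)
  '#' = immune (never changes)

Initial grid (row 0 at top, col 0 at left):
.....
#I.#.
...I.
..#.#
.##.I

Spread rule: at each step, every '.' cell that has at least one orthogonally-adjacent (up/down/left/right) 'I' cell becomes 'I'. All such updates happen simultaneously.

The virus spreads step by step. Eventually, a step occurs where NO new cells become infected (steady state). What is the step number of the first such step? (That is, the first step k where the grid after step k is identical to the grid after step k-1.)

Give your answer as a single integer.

Step 0 (initial): 3 infected
Step 1: +7 new -> 10 infected
Step 2: +5 new -> 15 infected
Step 3: +3 new -> 18 infected
Step 4: +1 new -> 19 infected
Step 5: +0 new -> 19 infected

Answer: 5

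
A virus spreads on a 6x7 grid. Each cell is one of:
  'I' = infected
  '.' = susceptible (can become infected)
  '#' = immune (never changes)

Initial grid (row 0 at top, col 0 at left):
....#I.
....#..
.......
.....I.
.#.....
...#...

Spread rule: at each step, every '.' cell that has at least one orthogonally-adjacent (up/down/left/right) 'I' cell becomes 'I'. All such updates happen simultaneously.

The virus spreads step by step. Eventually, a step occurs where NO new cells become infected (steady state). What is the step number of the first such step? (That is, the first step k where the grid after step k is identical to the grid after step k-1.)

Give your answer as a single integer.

Answer: 9

Derivation:
Step 0 (initial): 2 infected
Step 1: +6 new -> 8 infected
Step 2: +7 new -> 15 infected
Step 3: +5 new -> 20 infected
Step 4: +4 new -> 24 infected
Step 5: +5 new -> 29 infected
Step 6: +5 new -> 34 infected
Step 7: +3 new -> 37 infected
Step 8: +1 new -> 38 infected
Step 9: +0 new -> 38 infected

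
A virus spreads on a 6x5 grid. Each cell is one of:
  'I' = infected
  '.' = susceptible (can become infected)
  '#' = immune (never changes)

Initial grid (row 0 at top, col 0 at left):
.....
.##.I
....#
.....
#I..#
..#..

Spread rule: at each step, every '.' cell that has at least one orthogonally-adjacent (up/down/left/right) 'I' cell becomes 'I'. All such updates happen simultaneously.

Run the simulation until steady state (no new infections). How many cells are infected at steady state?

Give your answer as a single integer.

Answer: 24

Derivation:
Step 0 (initial): 2 infected
Step 1: +5 new -> 7 infected
Step 2: +7 new -> 14 infected
Step 3: +5 new -> 19 infected
Step 4: +4 new -> 23 infected
Step 5: +1 new -> 24 infected
Step 6: +0 new -> 24 infected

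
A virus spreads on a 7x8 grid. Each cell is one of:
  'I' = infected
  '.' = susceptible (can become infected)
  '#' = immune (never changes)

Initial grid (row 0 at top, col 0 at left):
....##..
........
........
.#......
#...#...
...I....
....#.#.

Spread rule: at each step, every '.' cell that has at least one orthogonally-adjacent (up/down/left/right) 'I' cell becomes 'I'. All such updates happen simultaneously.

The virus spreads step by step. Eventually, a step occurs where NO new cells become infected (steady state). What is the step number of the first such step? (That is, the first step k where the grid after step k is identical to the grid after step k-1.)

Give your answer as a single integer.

Step 0 (initial): 1 infected
Step 1: +4 new -> 5 infected
Step 2: +5 new -> 10 infected
Step 3: +9 new -> 19 infected
Step 4: +7 new -> 26 infected
Step 5: +8 new -> 34 infected
Step 6: +6 new -> 40 infected
Step 7: +5 new -> 45 infected
Step 8: +3 new -> 48 infected
Step 9: +1 new -> 49 infected
Step 10: +0 new -> 49 infected

Answer: 10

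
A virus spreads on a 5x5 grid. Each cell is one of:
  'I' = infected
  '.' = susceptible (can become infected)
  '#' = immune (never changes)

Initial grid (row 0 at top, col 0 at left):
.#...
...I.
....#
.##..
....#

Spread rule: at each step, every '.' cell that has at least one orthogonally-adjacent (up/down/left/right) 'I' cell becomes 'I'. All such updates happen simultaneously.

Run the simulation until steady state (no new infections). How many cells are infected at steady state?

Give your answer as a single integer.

Step 0 (initial): 1 infected
Step 1: +4 new -> 5 infected
Step 2: +5 new -> 10 infected
Step 3: +4 new -> 14 infected
Step 4: +3 new -> 17 infected
Step 5: +2 new -> 19 infected
Step 6: +1 new -> 20 infected
Step 7: +0 new -> 20 infected

Answer: 20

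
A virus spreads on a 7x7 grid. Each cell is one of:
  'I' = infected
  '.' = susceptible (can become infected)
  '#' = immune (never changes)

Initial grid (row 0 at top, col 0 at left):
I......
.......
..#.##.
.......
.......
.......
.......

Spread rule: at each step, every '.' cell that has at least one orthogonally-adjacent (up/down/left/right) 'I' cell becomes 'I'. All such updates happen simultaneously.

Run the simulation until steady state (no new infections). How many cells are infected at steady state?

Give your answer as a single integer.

Answer: 46

Derivation:
Step 0 (initial): 1 infected
Step 1: +2 new -> 3 infected
Step 2: +3 new -> 6 infected
Step 3: +4 new -> 10 infected
Step 4: +4 new -> 14 infected
Step 5: +6 new -> 20 infected
Step 6: +6 new -> 26 infected
Step 7: +5 new -> 31 infected
Step 8: +5 new -> 36 infected
Step 9: +4 new -> 40 infected
Step 10: +3 new -> 43 infected
Step 11: +2 new -> 45 infected
Step 12: +1 new -> 46 infected
Step 13: +0 new -> 46 infected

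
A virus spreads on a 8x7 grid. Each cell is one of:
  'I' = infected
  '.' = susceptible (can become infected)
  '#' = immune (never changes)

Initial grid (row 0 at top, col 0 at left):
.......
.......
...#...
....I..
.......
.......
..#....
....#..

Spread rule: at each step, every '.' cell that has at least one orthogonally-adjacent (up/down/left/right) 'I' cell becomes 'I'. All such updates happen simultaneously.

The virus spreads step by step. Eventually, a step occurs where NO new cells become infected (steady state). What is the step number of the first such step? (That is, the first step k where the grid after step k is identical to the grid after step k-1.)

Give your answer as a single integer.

Answer: 9

Derivation:
Step 0 (initial): 1 infected
Step 1: +4 new -> 5 infected
Step 2: +7 new -> 12 infected
Step 3: +11 new -> 23 infected
Step 4: +11 new -> 34 infected
Step 5: +9 new -> 43 infected
Step 6: +6 new -> 49 infected
Step 7: +3 new -> 52 infected
Step 8: +1 new -> 53 infected
Step 9: +0 new -> 53 infected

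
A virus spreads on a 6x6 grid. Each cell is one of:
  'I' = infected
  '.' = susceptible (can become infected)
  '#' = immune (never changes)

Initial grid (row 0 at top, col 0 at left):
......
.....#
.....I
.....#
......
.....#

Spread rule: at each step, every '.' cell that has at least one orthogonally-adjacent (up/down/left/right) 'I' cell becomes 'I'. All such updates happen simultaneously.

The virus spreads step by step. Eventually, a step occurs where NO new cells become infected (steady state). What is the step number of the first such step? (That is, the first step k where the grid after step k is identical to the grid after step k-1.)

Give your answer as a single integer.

Step 0 (initial): 1 infected
Step 1: +1 new -> 2 infected
Step 2: +3 new -> 5 infected
Step 3: +5 new -> 10 infected
Step 4: +8 new -> 18 infected
Step 5: +6 new -> 24 infected
Step 6: +5 new -> 29 infected
Step 7: +3 new -> 32 infected
Step 8: +1 new -> 33 infected
Step 9: +0 new -> 33 infected

Answer: 9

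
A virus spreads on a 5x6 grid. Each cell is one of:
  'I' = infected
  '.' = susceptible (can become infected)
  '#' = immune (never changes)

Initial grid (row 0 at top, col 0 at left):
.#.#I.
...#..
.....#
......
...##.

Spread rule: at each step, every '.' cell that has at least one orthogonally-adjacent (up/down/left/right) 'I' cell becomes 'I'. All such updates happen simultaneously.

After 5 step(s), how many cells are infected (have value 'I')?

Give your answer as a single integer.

Step 0 (initial): 1 infected
Step 1: +2 new -> 3 infected
Step 2: +2 new -> 5 infected
Step 3: +2 new -> 7 infected
Step 4: +3 new -> 10 infected
Step 5: +4 new -> 14 infected

Answer: 14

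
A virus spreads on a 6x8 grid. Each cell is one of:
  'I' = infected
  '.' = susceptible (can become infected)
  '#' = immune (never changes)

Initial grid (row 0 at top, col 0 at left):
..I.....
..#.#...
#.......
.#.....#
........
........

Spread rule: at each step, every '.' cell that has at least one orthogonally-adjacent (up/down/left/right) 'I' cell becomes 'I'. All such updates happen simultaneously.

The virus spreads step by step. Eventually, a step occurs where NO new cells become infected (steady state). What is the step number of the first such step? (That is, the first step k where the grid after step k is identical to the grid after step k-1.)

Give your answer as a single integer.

Step 0 (initial): 1 infected
Step 1: +2 new -> 3 infected
Step 2: +4 new -> 7 infected
Step 3: +4 new -> 11 infected
Step 4: +5 new -> 16 infected
Step 5: +6 new -> 22 infected
Step 6: +6 new -> 28 infected
Step 7: +6 new -> 34 infected
Step 8: +4 new -> 38 infected
Step 9: +4 new -> 42 infected
Step 10: +1 new -> 43 infected
Step 11: +0 new -> 43 infected

Answer: 11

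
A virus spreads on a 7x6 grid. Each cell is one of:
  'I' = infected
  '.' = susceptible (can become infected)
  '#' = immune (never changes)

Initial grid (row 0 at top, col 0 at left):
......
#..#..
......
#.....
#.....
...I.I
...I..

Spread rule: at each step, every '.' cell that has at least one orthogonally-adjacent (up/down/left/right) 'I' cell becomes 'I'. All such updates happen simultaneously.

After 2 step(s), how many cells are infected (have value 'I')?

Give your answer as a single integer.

Step 0 (initial): 3 infected
Step 1: +7 new -> 10 infected
Step 2: +6 new -> 16 infected

Answer: 16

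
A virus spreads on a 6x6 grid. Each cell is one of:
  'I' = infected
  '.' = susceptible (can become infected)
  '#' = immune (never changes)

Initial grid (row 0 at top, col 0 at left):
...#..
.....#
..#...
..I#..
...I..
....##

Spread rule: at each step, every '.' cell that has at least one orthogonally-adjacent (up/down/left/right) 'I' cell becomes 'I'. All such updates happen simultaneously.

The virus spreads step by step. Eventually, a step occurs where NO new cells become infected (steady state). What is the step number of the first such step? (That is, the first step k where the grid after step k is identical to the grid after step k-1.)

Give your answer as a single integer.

Step 0 (initial): 2 infected
Step 1: +4 new -> 6 infected
Step 2: +6 new -> 12 infected
Step 3: +6 new -> 18 infected
Step 4: +7 new -> 25 infected
Step 5: +4 new -> 29 infected
Step 6: +1 new -> 30 infected
Step 7: +0 new -> 30 infected

Answer: 7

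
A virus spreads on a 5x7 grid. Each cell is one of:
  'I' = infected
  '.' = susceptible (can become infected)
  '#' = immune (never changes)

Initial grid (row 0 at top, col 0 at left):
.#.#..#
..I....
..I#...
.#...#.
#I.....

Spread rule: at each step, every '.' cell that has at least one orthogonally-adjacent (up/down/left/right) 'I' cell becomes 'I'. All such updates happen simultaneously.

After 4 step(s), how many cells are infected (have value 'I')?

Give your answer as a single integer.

Answer: 25

Derivation:
Step 0 (initial): 3 infected
Step 1: +6 new -> 9 infected
Step 2: +5 new -> 14 infected
Step 3: +7 new -> 21 infected
Step 4: +4 new -> 25 infected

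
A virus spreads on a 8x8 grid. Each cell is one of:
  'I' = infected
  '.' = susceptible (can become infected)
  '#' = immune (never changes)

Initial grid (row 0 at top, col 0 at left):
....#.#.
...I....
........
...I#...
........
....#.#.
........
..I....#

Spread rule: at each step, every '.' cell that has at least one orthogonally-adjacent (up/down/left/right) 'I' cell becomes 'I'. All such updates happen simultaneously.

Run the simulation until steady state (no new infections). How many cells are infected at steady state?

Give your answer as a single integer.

Answer: 58

Derivation:
Step 0 (initial): 3 infected
Step 1: +9 new -> 12 infected
Step 2: +14 new -> 26 infected
Step 3: +13 new -> 39 infected
Step 4: +11 new -> 50 infected
Step 5: +5 new -> 55 infected
Step 6: +3 new -> 58 infected
Step 7: +0 new -> 58 infected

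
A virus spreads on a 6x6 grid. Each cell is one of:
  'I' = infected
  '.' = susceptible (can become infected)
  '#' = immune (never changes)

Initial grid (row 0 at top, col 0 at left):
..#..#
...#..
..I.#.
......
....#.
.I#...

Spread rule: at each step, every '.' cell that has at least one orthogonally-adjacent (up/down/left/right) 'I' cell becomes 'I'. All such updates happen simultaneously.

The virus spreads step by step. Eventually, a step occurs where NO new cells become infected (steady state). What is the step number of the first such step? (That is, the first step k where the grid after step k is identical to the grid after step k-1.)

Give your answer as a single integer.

Step 0 (initial): 2 infected
Step 1: +6 new -> 8 infected
Step 2: +6 new -> 14 infected
Step 3: +5 new -> 19 infected
Step 4: +3 new -> 22 infected
Step 5: +3 new -> 25 infected
Step 6: +2 new -> 27 infected
Step 7: +1 new -> 28 infected
Step 8: +1 new -> 29 infected
Step 9: +1 new -> 30 infected
Step 10: +0 new -> 30 infected

Answer: 10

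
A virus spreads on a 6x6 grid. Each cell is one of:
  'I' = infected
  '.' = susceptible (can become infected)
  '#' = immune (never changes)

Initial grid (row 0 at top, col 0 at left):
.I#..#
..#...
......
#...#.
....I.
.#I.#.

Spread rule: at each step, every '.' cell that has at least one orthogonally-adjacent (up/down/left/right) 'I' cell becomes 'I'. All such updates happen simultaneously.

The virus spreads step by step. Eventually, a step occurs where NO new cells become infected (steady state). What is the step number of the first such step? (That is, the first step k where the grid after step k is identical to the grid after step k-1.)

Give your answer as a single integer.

Step 0 (initial): 3 infected
Step 1: +6 new -> 9 infected
Step 2: +7 new -> 16 infected
Step 3: +6 new -> 22 infected
Step 4: +4 new -> 26 infected
Step 5: +2 new -> 28 infected
Step 6: +1 new -> 29 infected
Step 7: +0 new -> 29 infected

Answer: 7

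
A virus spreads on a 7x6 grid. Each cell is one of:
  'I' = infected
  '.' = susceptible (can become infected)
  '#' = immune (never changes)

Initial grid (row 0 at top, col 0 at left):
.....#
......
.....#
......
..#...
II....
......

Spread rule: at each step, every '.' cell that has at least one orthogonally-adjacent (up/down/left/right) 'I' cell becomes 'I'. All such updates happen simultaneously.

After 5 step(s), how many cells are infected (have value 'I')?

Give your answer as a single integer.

Step 0 (initial): 2 infected
Step 1: +5 new -> 7 infected
Step 2: +4 new -> 11 infected
Step 3: +6 new -> 17 infected
Step 4: +7 new -> 24 infected
Step 5: +7 new -> 31 infected

Answer: 31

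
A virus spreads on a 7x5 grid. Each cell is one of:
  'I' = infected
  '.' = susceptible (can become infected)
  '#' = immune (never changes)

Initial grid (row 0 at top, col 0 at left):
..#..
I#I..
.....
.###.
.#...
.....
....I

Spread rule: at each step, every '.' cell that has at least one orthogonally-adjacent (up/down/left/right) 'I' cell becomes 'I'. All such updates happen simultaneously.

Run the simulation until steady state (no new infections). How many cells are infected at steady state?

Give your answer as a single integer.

Answer: 29

Derivation:
Step 0 (initial): 3 infected
Step 1: +6 new -> 9 infected
Step 2: +9 new -> 18 infected
Step 3: +7 new -> 25 infected
Step 4: +4 new -> 29 infected
Step 5: +0 new -> 29 infected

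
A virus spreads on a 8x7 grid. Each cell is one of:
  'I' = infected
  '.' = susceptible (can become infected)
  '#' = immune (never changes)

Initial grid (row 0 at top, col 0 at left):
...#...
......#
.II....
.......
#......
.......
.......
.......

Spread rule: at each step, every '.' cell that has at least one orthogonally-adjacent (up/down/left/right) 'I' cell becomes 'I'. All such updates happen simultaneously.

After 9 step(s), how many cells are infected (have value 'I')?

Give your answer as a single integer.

Answer: 53

Derivation:
Step 0 (initial): 2 infected
Step 1: +6 new -> 8 infected
Step 2: +9 new -> 17 infected
Step 3: +7 new -> 24 infected
Step 4: +9 new -> 33 infected
Step 5: +8 new -> 41 infected
Step 6: +6 new -> 47 infected
Step 7: +3 new -> 50 infected
Step 8: +2 new -> 52 infected
Step 9: +1 new -> 53 infected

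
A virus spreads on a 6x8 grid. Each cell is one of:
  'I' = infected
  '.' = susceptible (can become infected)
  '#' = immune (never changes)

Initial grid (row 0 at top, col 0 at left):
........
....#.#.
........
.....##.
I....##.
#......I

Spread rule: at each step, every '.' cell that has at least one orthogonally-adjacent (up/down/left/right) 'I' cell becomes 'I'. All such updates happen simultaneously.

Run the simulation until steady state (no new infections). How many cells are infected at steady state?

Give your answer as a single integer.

Step 0 (initial): 2 infected
Step 1: +4 new -> 6 infected
Step 2: +6 new -> 12 infected
Step 3: +7 new -> 19 infected
Step 4: +8 new -> 27 infected
Step 5: +6 new -> 33 infected
Step 6: +5 new -> 38 infected
Step 7: +2 new -> 40 infected
Step 8: +1 new -> 41 infected
Step 9: +0 new -> 41 infected

Answer: 41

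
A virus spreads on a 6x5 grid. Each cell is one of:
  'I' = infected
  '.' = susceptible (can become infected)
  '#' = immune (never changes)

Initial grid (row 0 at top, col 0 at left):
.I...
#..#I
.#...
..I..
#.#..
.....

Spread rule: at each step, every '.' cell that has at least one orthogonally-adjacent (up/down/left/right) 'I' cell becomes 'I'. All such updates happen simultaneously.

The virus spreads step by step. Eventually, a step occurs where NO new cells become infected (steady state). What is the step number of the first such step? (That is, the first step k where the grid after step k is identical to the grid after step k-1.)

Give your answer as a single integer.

Answer: 5

Derivation:
Step 0 (initial): 3 infected
Step 1: +8 new -> 11 infected
Step 2: +7 new -> 18 infected
Step 3: +4 new -> 22 infected
Step 4: +3 new -> 25 infected
Step 5: +0 new -> 25 infected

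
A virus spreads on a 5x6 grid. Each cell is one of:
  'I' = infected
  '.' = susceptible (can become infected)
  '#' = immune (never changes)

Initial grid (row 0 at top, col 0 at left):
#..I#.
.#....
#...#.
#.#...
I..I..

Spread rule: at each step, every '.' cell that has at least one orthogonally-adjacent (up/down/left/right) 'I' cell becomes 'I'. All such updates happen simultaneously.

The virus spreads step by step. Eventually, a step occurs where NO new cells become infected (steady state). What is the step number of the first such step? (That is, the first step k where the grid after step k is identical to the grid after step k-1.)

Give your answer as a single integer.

Step 0 (initial): 3 infected
Step 1: +6 new -> 9 infected
Step 2: +7 new -> 16 infected
Step 3: +4 new -> 20 infected
Step 4: +2 new -> 22 infected
Step 5: +0 new -> 22 infected

Answer: 5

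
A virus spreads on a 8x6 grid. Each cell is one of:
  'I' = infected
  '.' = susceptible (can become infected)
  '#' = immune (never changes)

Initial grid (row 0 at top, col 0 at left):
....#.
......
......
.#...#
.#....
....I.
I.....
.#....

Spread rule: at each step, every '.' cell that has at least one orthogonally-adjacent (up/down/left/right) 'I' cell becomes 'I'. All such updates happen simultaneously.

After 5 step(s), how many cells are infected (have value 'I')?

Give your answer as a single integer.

Step 0 (initial): 2 infected
Step 1: +7 new -> 9 infected
Step 2: +10 new -> 19 infected
Step 3: +7 new -> 26 infected
Step 4: +5 new -> 31 infected
Step 5: +5 new -> 36 infected

Answer: 36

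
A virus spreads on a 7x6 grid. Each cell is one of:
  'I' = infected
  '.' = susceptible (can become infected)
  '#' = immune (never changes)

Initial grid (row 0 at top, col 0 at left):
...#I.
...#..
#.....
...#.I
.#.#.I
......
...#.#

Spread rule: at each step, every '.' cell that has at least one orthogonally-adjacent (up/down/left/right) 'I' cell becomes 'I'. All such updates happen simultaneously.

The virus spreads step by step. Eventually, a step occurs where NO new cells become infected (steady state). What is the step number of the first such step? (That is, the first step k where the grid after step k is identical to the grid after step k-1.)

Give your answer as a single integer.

Step 0 (initial): 3 infected
Step 1: +6 new -> 9 infected
Step 2: +3 new -> 12 infected
Step 3: +3 new -> 15 infected
Step 4: +2 new -> 17 infected
Step 5: +6 new -> 23 infected
Step 6: +5 new -> 28 infected
Step 7: +5 new -> 33 infected
Step 8: +1 new -> 34 infected
Step 9: +0 new -> 34 infected

Answer: 9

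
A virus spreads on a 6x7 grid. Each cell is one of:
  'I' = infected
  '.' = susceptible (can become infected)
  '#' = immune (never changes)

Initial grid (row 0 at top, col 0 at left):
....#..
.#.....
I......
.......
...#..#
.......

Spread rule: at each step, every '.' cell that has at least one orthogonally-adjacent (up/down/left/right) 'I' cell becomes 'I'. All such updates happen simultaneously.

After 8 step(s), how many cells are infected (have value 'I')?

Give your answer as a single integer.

Step 0 (initial): 1 infected
Step 1: +3 new -> 4 infected
Step 2: +4 new -> 8 infected
Step 3: +6 new -> 14 infected
Step 4: +6 new -> 20 infected
Step 5: +5 new -> 25 infected
Step 6: +5 new -> 30 infected
Step 7: +5 new -> 35 infected
Step 8: +2 new -> 37 infected

Answer: 37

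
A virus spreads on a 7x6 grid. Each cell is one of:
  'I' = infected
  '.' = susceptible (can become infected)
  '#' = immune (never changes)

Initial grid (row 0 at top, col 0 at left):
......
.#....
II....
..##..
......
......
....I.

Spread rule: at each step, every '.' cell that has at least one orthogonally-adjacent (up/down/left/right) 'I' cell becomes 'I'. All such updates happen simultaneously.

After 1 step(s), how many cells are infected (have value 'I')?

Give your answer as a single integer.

Step 0 (initial): 3 infected
Step 1: +7 new -> 10 infected

Answer: 10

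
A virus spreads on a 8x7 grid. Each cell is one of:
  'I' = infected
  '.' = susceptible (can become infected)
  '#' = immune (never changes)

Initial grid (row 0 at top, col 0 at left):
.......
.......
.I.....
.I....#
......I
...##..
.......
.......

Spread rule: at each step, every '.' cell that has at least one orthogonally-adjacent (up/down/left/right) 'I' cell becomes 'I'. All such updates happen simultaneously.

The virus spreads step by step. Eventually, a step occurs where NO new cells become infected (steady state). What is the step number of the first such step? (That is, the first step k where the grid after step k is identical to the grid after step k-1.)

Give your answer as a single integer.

Step 0 (initial): 3 infected
Step 1: +8 new -> 11 infected
Step 2: +12 new -> 23 infected
Step 3: +12 new -> 35 infected
Step 4: +9 new -> 44 infected
Step 5: +7 new -> 51 infected
Step 6: +2 new -> 53 infected
Step 7: +0 new -> 53 infected

Answer: 7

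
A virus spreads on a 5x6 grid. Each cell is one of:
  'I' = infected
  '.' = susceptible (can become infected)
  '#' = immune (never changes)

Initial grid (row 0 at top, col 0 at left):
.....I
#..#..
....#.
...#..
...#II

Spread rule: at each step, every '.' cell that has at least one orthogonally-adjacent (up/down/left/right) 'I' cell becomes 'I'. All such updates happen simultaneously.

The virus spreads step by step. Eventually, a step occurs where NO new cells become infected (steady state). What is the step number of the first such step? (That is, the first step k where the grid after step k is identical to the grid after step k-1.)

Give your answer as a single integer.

Answer: 10

Derivation:
Step 0 (initial): 3 infected
Step 1: +4 new -> 7 infected
Step 2: +3 new -> 10 infected
Step 3: +1 new -> 11 infected
Step 4: +2 new -> 13 infected
Step 5: +3 new -> 16 infected
Step 6: +3 new -> 19 infected
Step 7: +3 new -> 22 infected
Step 8: +2 new -> 24 infected
Step 9: +1 new -> 25 infected
Step 10: +0 new -> 25 infected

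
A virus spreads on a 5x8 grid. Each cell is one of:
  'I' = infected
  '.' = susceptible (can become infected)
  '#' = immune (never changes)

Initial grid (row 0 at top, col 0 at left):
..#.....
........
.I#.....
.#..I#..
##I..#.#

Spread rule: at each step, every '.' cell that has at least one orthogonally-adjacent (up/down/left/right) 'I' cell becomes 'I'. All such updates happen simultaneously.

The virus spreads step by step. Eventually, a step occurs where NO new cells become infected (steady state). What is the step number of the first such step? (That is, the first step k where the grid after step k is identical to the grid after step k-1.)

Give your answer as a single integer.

Answer: 7

Derivation:
Step 0 (initial): 3 infected
Step 1: +7 new -> 10 infected
Step 2: +7 new -> 17 infected
Step 3: +5 new -> 22 infected
Step 4: +5 new -> 27 infected
Step 5: +4 new -> 31 infected
Step 6: +1 new -> 32 infected
Step 7: +0 new -> 32 infected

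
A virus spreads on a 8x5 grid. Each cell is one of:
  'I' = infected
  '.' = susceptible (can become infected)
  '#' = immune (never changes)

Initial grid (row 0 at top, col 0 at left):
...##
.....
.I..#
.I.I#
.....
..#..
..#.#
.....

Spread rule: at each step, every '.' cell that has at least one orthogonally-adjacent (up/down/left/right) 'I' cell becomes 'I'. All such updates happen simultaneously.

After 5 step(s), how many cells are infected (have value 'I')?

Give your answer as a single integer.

Answer: 33

Derivation:
Step 0 (initial): 3 infected
Step 1: +8 new -> 11 infected
Step 2: +9 new -> 20 infected
Step 3: +7 new -> 27 infected
Step 4: +3 new -> 30 infected
Step 5: +3 new -> 33 infected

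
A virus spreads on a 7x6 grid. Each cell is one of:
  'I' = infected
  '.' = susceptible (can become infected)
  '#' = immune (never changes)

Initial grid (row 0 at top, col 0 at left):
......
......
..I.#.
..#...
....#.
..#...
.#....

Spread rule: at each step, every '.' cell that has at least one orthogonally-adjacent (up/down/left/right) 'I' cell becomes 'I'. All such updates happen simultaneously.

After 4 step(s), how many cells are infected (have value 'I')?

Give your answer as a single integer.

Step 0 (initial): 1 infected
Step 1: +3 new -> 4 infected
Step 2: +6 new -> 10 infected
Step 3: +8 new -> 18 infected
Step 4: +8 new -> 26 infected

Answer: 26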